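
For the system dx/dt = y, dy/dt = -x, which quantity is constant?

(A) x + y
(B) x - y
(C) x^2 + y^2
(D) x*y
C

A first integral I satisfies dI/dt = 0 along every solution. Differentiate each option and use the equation of motion:
(A) d/dt[x + y] = y + (-x) = y - x, not identically 0
(B) d/dt[x - y] = y - (-x) = x + y, not identically 0
(C) d/dt[x^2 + y^2] = 2x*dx/dt + 2y*dy/dt = 2x*y + 2y*(-x) = 0
(D) d/dt[x*y] = (dx/dt)y + x(dy/dt) = y^2 - x^2, not identically 0

Only (C) has zero time-derivative. So x^2 + y^2 (the squared radius; trajectories are circles) is the conserved quantity.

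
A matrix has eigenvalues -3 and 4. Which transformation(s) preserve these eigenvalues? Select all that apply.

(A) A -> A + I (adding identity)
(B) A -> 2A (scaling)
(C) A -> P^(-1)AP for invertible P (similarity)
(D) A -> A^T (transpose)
C and D

Eigenvalues are preserved by:
1. Similarity transformations: A -> P^(-1)AP (same characteristic polynomial)
2. Transpose: A^T has the same eigenvalues as A

Eigenvalues are NOT preserved by:
- Adding identity: eigenvalues become -3+1, 4+1
- Scaling: eigenvalues become -6, 8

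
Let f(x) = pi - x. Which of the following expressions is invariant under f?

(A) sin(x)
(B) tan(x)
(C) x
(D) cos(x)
A

For f(x) = pi - x:
sin(pi - x) = sin(x), so sine is invariant under this transformation.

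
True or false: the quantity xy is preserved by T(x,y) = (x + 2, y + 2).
False

Substitute T(x,y) = (x + 2, y + 2) into the expression and compare with the original.

Original: xy
After applying T: (x + 2)(y + 2) = xy + 2x + 2y + 4

This differs from the original xy (difference: 2x + 2y + 4), so the expression is NOT invariant.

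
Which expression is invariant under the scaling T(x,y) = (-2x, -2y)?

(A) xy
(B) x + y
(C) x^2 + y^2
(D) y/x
D

Under the uniform scaling T(x,y) = (-2x, -2y):
Substitute the transformed coordinates into each option and compare with the original:
(A) xy  ->  (-2x)(-2y) = 4xy   [differs from xy: not invariant]
(B) x + y  ->  (-2x) + (-2y) = -2x - 2y   [differs from x + y: not invariant]
(C) x^2 + y^2  ->  (-2x)^2 + (-2y)^2 = 4x^2 + 4y^2   [differs from x^2 + y^2: not invariant]
(D) y/x  ->  (-2y)/(-2x) = y/x   [equals y/x: invariant]

Only option (D), y/x, is unchanged by the transformation.
The common factor -2 cancels in a ratio of coordinates, while sums, products and sums of squares pick up factors of -2 or 4.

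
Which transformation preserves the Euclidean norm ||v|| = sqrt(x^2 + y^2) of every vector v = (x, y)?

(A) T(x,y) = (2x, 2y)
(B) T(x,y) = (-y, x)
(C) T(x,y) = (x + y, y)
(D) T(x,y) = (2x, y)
B

A transformation preserves a norm if ||T(v)|| = ||v|| for every v; a single vector where the norm changes rules an option out.

(A) T(x,y) = (2x, 2y): v = (1, 0) has norm sqrt((1)^2 + (0)^2) = 1, but T(v) = (2, 0) has norm 2 -- not preserved.
(B) T(x,y) = (-y, x): preserves the norm -- it is an orthogonal map (a rotation/reflection), and (-y)^2 + (x)^2 simplifies to x^2 + y^2.
(C) T(x,y) = (x + y, y): v = (0, 1) has norm sqrt((0)^2 + (1)^2) = 1, but T(v) = (1, 1) has norm sqrt(2) -- not preserved.
(D) T(x,y) = (2x, y): v = (1, 0) has norm sqrt((1)^2 + (0)^2) = 1, but T(v) = (2, 0) has norm 2 -- not preserved.

Therefore the answer is (B).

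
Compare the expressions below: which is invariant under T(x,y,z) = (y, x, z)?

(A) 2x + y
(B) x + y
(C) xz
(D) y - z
B

Apply T(x,y,z) = (y, x, z) to each option, i.e. replace (x, y, z) by the transformed coordinates.
Substitute the transformed coordinates into each option and compare with the original:
(A) 2x + y  ->  2(y) + (x) = x + 2y   [differs from 2x + y: not invariant]
(B) x + y  ->  (y) + (x) = x + y   [equals x + y: invariant]
(C) xz  ->  (y)(z) = yz   [differs from xz: not invariant]
(D) y - z  ->  (x) - (z) = x - z   [differs from y - z: not invariant]

Only option (B), x + y, is unchanged by the transformation.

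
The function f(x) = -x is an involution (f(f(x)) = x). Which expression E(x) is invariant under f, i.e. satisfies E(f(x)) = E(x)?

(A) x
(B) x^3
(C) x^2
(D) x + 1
C

Replace x by f(x) = -x in each option and simplify. As a quick numerical cross-check, also compare E(3) with E(f(3)) = E(-3).

(A) x  ->  (-x) = -x; check: E(3) = 3 but E(-3) = -3.   [not invariant]
(B) x^3  ->  (-x)^3 = -x^3; check: E(3) = 27 but E(-3) = -27.   [not invariant]
(C) x^2  ->  (-x)^2, which simplifies back to x^2; check: E(3) = 9, E(-3) = 9.   [invariant]
(D) x + 1  ->  (-x) + 1 = 1 - x; check: E(3) = 4 but E(-3) = -2.   [not invariant]

Only (C) is unchanged. E is symmetric under swapping x with f(x) = -x, which is exactly what an involution does.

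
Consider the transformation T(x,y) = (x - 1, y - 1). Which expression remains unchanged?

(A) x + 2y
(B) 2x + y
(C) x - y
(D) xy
C

An expression E(x,y) is invariant under T if E(T(x,y)) = E(x,y). Here T(x,y) = (x - 1, y - 1).
Substitute the transformed coordinates into each option and compare with the original:
(A) x + 2y  ->  (x - 1) + 2(y - 1) = x + 2y - 3   [differs from x + 2y: not invariant]
(B) 2x + y  ->  2(x - 1) + (y - 1) = 2x + y - 3   [differs from 2x + y: not invariant]
(C) x - y  ->  (x - 1) - (y - 1) = x - y   [equals x - y: invariant]
(D) xy  ->  (x - 1)(y - 1) = xy - x - y + 1   [differs from xy: not invariant]

Only option (C), x - y, is unchanged by the transformation.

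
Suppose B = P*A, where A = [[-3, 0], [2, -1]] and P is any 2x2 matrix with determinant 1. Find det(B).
3

By the multiplicative property of determinants, det(B) = det(P*A) = det(P) * det(A) = det(A),
so the determinant is invariant under multiplication by any determinant-1 matrix; we just need det(A).

det(A) = (-3)(-1) - (0)(2) = 3 - 0 = 3

Therefore det(B) = 1 * 3 = 3.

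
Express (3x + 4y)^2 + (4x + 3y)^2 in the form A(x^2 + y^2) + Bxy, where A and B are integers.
25(x^2 + y^2) + 48xy

Expanding: (3x + 4y)^2 = 9x^2 + 24xy + 16y^2
(4x + 3y)^2 = 16x^2 + 24xy + 9y^2
Sum = (9+16)(x^2+y^2) + 48xy = 25(x^2 + y^2) + 48xy
This is symmetric in x and y.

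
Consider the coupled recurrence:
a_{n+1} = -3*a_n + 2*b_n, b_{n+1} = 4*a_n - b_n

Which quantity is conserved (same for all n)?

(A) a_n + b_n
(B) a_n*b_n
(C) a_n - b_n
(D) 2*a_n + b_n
A

Replace a_n by a_{n+1} = -3*a_n + 2*b_n and b_n by b_{n+1} = 4*a_n - b_n in each option and simplify:
(A) a_n + b_n  ->  (-3*a_n + 2*b_n) + (4*a_n - b_n) = a_n + b_n   [conserved]
(B) a_n*b_n  ->  (-3*a_n + 2*b_n)*(4*a_n - b_n) = -12*a_n^2 + 11*a_n*b_n - 2*b_n^2   [not conserved]
(C) a_n - b_n  ->  (-3*a_n + 2*b_n) - (4*a_n - b_n) = -7*a_n + 3*b_n   [not conserved]
(D) 2*a_n + b_n  ->  2*(-3*a_n + 2*b_n) + (4*a_n - b_n) = -2*a_n + 3*b_n   [not conserved]

Only (A) a_n + b_n returns to itself after one step, so it is the conserved quantity.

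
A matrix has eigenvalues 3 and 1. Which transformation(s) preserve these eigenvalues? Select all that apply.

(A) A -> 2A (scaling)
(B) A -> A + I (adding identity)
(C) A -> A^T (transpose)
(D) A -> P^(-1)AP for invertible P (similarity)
C and D

Eigenvalues are preserved by:
1. Similarity transformations: A -> P^(-1)AP (same characteristic polynomial)
2. Transpose: A^T has the same eigenvalues as A

Eigenvalues are NOT preserved by:
- Adding identity: eigenvalues become 3+1, 1+1
- Scaling: eigenvalues become 6, 2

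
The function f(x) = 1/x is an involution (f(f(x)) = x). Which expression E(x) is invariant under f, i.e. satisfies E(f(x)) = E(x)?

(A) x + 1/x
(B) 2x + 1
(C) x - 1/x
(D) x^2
A

Replace x by f(x) = 1/x in each option and simplify. As a quick numerical cross-check, also compare E(3) with E(f(3)) = E(1/3).

(A) x + 1/x  ->  (1/x) + 1/(1/x), which simplifies back to x + 1/x; check: E(3) = 10/3, E(1/3) = 10/3.   [invariant]
(B) 2x + 1  ->  2(1/x) + 1 = (x + 2)/x; check: E(3) = 7 but E(1/3) = 5/3.   [not invariant]
(C) x - 1/x  ->  (1/x) - 1/(1/x) = -x + 1/x; check: E(3) = 8/3 but E(1/3) = -8/3.   [not invariant]
(D) x^2  ->  (1/x)^2 = x^(-2); check: E(3) = 9 but E(1/3) = 1/9.   [not invariant]

Only (A) is unchanged. E is symmetric under swapping x with f(x) = 1/x, which is exactly what an involution does.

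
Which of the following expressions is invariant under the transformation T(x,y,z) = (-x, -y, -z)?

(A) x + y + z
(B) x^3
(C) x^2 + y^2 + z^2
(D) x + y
C

Apply T(x,y,z) = (-x, -y, -z) to each option, i.e. replace (x, y, z) by the transformed coordinates.
Substitute the transformed coordinates into each option and compare with the original:
(A) x + y + z  ->  (-x) + (-y) + (-z) = -x - y - z   [differs from x + y + z: not invariant]
(B) x^3  ->  (-x)^3 = -x^3   [differs from x^3: not invariant]
(C) x^2 + y^2 + z^2  ->  (-x)^2 + (-y)^2 + (-z)^2 = x^2 + y^2 + z^2   [equals x^2 + y^2 + z^2: invariant]
(D) x + y  ->  (-x) + (-y) = -x - y   [differs from x + y: not invariant]

Only option (C), x^2 + y^2 + z^2, is unchanged by the transformation.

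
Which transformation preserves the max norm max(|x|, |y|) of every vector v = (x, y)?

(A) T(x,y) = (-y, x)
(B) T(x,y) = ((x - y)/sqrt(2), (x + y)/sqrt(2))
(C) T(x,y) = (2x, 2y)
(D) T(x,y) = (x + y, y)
A

A transformation preserves a norm if ||T(v)|| = ||v|| for every v; a single vector where the norm changes rules an option out.

(A) T(x,y) = (-y, x): preserves the norm -- it only permutes the coordinates and/or flips signs, which leaves max(|x|, |y|) unchanged.
(B) T(x,y) = ((x - y)/sqrt(2), (x + y)/sqrt(2)): v = (1, 0) has norm max(|1|, |0|) = 1, but T(v) = (sqrt(2)/2, sqrt(2)/2) has norm sqrt(2)/2 -- not preserved.
(C) T(x,y) = (2x, 2y): v = (1, 0) has norm max(|1|, |0|) = 1, but T(v) = (2, 0) has norm 2 -- not preserved.
(D) T(x,y) = (x + y, y): v = (1, 1) has norm max(|1|, |1|) = 1, but T(v) = (2, 1) has norm 2 -- not preserved.

Therefore the answer is (A).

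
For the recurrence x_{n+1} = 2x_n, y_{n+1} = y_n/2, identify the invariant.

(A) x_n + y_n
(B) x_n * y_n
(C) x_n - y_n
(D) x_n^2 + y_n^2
B

For the recurrence x_{n+1} = 2x_n, y_{n+1} = y_n/2:

x_{n+1} * y_{n+1} = (2x_n) * (y_n/2) = x_n * y_n
The product is conserved.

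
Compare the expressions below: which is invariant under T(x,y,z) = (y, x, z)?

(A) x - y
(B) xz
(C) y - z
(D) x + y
D

Apply T(x,y,z) = (y, x, z) to each option, i.e. replace (x, y, z) by the transformed coordinates.
Substitute the transformed coordinates into each option and compare with the original:
(A) x - y  ->  (y) - (x) = -x + y   [differs from x - y: not invariant]
(B) xz  ->  (y)(z) = yz   [differs from xz: not invariant]
(C) y - z  ->  (x) - (z) = x - z   [differs from y - z: not invariant]
(D) x + y  ->  (y) + (x) = x + y   [equals x + y: invariant]

Only option (D), x + y, is unchanged by the transformation.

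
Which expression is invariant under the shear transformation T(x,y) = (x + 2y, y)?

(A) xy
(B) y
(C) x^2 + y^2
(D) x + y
B

Under the shear T(x,y) = (x + 2y, y):
Substitute the transformed coordinates into each option and compare with the original:
(A) xy  ->  (x + 2y)(y) = xy + 2y^2   [differs from xy: not invariant]
(B) y  ->  (y) = y   [equals y: invariant]
(C) x^2 + y^2  ->  (x + 2y)^2 + (y)^2 = x^2 + 4xy + 5y^2   [differs from x^2 + y^2: not invariant]
(D) x + y  ->  (x + 2y) + (y) = x + 3y   [differs from x + y: not invariant]

Only option (B), y, is unchanged by the transformation.
A horizontal shear moves points parallel to the x-axis, so the y-coordinate (and any function of y alone) is unchanged.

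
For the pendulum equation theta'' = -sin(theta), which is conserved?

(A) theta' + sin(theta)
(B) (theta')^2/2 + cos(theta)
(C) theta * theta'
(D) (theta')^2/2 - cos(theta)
D

A first integral I satisfies dI/dt = 0 along every solution. Differentiate each option and use the equation of motion:
(A) d/dt[theta' + sin(theta)] = theta'' + cos(theta) theta' = -sin(theta) + theta' cos(theta), not identically 0
(B) d/dt[(theta')^2/2 + cos(theta)] = theta' theta'' - sin(theta) theta' = -2 theta' sin(theta), not identically 0
(C) d/dt[theta * theta'] = (theta')^2 + theta theta'' = (theta')^2 - theta sin(theta), not identically 0
(D) d/dt[(theta')^2/2 - cos(theta)] = theta' theta'' + sin(theta) theta' = theta'(-sin(theta)) + theta' sin(theta) = 0

Only (D) has zero time-derivative. This is the total energy: kinetic (theta')^2/2 plus potential -cos(theta).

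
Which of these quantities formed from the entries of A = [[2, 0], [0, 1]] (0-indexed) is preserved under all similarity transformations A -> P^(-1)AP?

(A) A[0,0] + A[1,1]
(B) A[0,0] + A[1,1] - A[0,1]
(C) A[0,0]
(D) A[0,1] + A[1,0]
A

A[0,0] + A[1,1] is the trace of A. By the cyclic property of the trace, tr(P^(-1)AP) = tr(APP^(-1)) = tr(A), so it is the same for every matrix similar to A.

The other combinations are not similarity invariants. For example, take P = [[2, 1], [1, 1]] (det P = 1), so P^(-1) = [[1, -1], [-1, 2]] and
B = P^(-1)AP = [[3, 1], [-2, 0]].
Evaluating each option on A and on B:
(A) A[0,0] + A[1,1]: 3 for A, 3 for B -> unchanged
(B) A[0,0] + A[1,1] - A[0,1]: 3 for A, 2 for B -> changes
(C) A[0,0]: 2 for A, 3 for B -> changes
(D) A[0,1] + A[1,0]: 0 for A, -1 for B -> changes

Only (A) A[0,0] + A[1,1] = 3 survives (and it does so for every P, not just this one), so it is the invariant.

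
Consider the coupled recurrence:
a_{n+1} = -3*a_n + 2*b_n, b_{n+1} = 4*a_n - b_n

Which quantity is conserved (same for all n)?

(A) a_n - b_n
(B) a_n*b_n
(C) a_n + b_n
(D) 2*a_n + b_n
C

Replace a_n by a_{n+1} = -3*a_n + 2*b_n and b_n by b_{n+1} = 4*a_n - b_n in each option and simplify:
(A) a_n - b_n  ->  (-3*a_n + 2*b_n) - (4*a_n - b_n) = -7*a_n + 3*b_n   [not conserved]
(B) a_n*b_n  ->  (-3*a_n + 2*b_n)*(4*a_n - b_n) = -12*a_n^2 + 11*a_n*b_n - 2*b_n^2   [not conserved]
(C) a_n + b_n  ->  (-3*a_n + 2*b_n) + (4*a_n - b_n) = a_n + b_n   [conserved]
(D) 2*a_n + b_n  ->  2*(-3*a_n + 2*b_n) + (4*a_n - b_n) = -2*a_n + 3*b_n   [not conserved]

Only (C) a_n + b_n returns to itself after one step, so it is the conserved quantity.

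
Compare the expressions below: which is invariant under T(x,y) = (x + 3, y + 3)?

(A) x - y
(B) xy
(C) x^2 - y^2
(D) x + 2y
A

An expression E(x,y) is invariant under T if E(T(x,y)) = E(x,y). Here T(x,y) = (x + 3, y + 3).
Substitute the transformed coordinates into each option and compare with the original:
(A) x - y  ->  (x + 3) - (y + 3) = x - y   [equals x - y: invariant]
(B) xy  ->  (x + 3)(y + 3) = xy + 3x + 3y + 9   [differs from xy: not invariant]
(C) x^2 - y^2  ->  (x + 3)^2 - (y + 3)^2 = x^2 + 6x - y^2 - 6y   [differs from x^2 - y^2: not invariant]
(D) x + 2y  ->  (x + 3) + 2(y + 3) = x + 2y + 9   [differs from x + 2y: not invariant]

Only option (A), x - y, is unchanged by the transformation.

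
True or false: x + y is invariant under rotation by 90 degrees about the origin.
False

Applying rotation by 90 degrees: x' = x*cos(90 degrees) - y*sin(90 degrees) = -y, y' = x*sin(90 degrees) + y*cos(90 degrees) = x

Substituting into x + y:
(-y) + (x)
= x - y

This differs from the original expression x + y, so it is NOT invariant.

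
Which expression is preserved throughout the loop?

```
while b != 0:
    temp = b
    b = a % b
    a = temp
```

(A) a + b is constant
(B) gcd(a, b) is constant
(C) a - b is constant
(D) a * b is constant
B

A loop invariant must hold before the first iteration and be re-established by every execution of the body.

(B) gcd(a, b) is constant: One iteration replaces (a, b) by (b, a mod b). Since a mod b = a - q*b for an integer q, any common divisor of a and b divides b and a mod b, and conversely; hence gcd(b, a mod b) = gcd(a, b). For instance (17, 6) -> (6, 5) keeps gcd = 1. At exit b = 0 and a = gcd of the original inputs.

The other options fail:
(A) a + b is constant: e.g. (a, b) = (17, 6) -> (6, 5): the sum goes from 23 to 11.
(C) a - b is constant: e.g. (a, b) = (17, 6) -> (6, 5): the difference goes from 11 to 1.
(D) a * b is constant: e.g. (a, b) = (17, 6) -> (6, 5): the product goes from 102 to 30.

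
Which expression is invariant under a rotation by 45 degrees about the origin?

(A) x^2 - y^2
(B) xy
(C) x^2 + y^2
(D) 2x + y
C

A rotation by 45 degrees sends (x, y) to (sqrt(2)x/2 - sqrt(2)y/2, sqrt(2)x/2 + sqrt(2)y/2).
Substitute the transformed coordinates into each option and compare with the original:
(A) x^2 - y^2  ->  (sqrt(2)x/2 - sqrt(2)y/2)^2 - (sqrt(2)x/2 + sqrt(2)y/2)^2 = -2xy   [differs from x^2 - y^2: not invariant]
(B) xy  ->  (sqrt(2)x/2 - sqrt(2)y/2)(sqrt(2)x/2 + sqrt(2)y/2) = x^2/2 - y^2/2   [differs from xy: not invariant]
(C) x^2 + y^2  ->  (sqrt(2)x/2 - sqrt(2)y/2)^2 + (sqrt(2)x/2 + sqrt(2)y/2)^2 = x^2 + y^2   [equals x^2 + y^2: invariant]
(D) 2x + y  ->  2(sqrt(2)x/2 - sqrt(2)y/2) + (sqrt(2)x/2 + sqrt(2)y/2) = 3sqrt(2)x/2 - sqrt(2)y/2   [differs from 2x + y: not invariant]

Only option (C), x^2 + y^2, is unchanged by the transformation.
Geometrically, x^2 + y^2 is the squared distance from the origin, which every rotation about the origin preserves.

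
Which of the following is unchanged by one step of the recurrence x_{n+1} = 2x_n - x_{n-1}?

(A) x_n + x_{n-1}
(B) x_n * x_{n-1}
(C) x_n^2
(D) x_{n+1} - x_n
D

For the recurrence x_{n+1} = 2x_n - x_{n-1}:

If x_{n+1} = 2x_n - x_{n-1}, then:
x_{n+1} - x_n = x_n - x_{n-1}
The first difference is constant throughout the sequence.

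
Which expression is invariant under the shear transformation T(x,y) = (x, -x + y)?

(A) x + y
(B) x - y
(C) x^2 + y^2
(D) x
D

Under the shear T(x,y) = (x, -x + y):
Substitute the transformed coordinates into each option and compare with the original:
(A) x + y  ->  (x) + (-x + y) = y   [differs from x + y: not invariant]
(B) x - y  ->  (x) - (-x + y) = 2x - y   [differs from x - y: not invariant]
(C) x^2 + y^2  ->  (x)^2 + (-x + y)^2 = 2x^2 - 2xy + y^2   [differs from x^2 + y^2: not invariant]
(D) x  ->  (x) = x   [equals x: invariant]

Only option (D), x, is unchanged by the transformation.
A vertical shear moves points parallel to the y-axis, so the x-coordinate (and any function of x alone) is unchanged.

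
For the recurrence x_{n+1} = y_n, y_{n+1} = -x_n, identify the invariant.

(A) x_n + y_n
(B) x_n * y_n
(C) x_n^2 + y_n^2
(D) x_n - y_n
C

For the recurrence x_{n+1} = y_n, y_{n+1} = -x_n:

x_{n+1}^2 + y_{n+1}^2 = y_n^2 + (-x_n)^2 = x_n^2 + y_n^2
The sum of squares is conserved (like energy in a harmonic oscillator).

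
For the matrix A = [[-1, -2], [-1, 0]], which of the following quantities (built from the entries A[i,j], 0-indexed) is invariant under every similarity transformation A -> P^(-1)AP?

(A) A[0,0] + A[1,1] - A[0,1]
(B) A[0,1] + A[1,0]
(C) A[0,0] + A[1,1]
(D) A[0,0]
C

A[0,0] + A[1,1] is the trace of A. By the cyclic property of the trace, tr(P^(-1)AP) = tr(APP^(-1)) = tr(A), so it is the same for every matrix similar to A.

The other combinations are not similarity invariants. For example, take P = [[1, -1], [0, 1]] (det P = 1), so P^(-1) = [[1, 1], [0, 1]] and
B = P^(-1)AP = [[-2, 0], [-1, 1]].
Evaluating each option on A and on B:
(A) A[0,0] + A[1,1] - A[0,1]: 1 for A, -1 for B -> changes
(B) A[0,1] + A[1,0]: -3 for A, -1 for B -> changes
(C) A[0,0] + A[1,1]: -1 for A, -1 for B -> unchanged
(D) A[0,0]: -1 for A, -2 for B -> changes

Only (C) A[0,0] + A[1,1] = -1 survives (and it does so for every P, not just this one), so it is the invariant.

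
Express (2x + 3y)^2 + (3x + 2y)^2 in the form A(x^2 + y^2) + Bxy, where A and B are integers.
13(x^2 + y^2) + 24xy

Expanding: (2x + 3y)^2 = 4x^2 + 12xy + 9y^2
(3x + 2y)^2 = 9x^2 + 12xy + 4y^2
Sum = (4+9)(x^2+y^2) + 24xy = 13(x^2 + y^2) + 24xy
This is symmetric in x and y.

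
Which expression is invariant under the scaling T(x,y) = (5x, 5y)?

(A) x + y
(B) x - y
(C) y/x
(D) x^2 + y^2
C

Under the uniform scaling T(x,y) = (5x, 5y):
Substitute the transformed coordinates into each option and compare with the original:
(A) x + y  ->  (5x) + (5y) = 5x + 5y   [differs from x + y: not invariant]
(B) x - y  ->  (5x) - (5y) = 5x - 5y   [differs from x - y: not invariant]
(C) y/x  ->  (5y)/(5x) = y/x   [equals y/x: invariant]
(D) x^2 + y^2  ->  (5x)^2 + (5y)^2 = 25x^2 + 25y^2   [differs from x^2 + y^2: not invariant]

Only option (C), y/x, is unchanged by the transformation.
The common factor 5 cancels in a ratio of coordinates, while sums, products and sums of squares pick up factors of 5 or 25.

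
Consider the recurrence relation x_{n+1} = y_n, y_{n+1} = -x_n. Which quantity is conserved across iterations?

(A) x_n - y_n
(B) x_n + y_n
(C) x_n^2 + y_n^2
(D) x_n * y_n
C

For the recurrence x_{n+1} = y_n, y_{n+1} = -x_n:

x_{n+1}^2 + y_{n+1}^2 = y_n^2 + (-x_n)^2 = x_n^2 + y_n^2
The sum of squares is conserved (like energy in a harmonic oscillator).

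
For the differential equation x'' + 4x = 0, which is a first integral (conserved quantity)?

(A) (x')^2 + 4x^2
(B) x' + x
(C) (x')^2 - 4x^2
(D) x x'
A

A first integral I satisfies dI/dt = 0 along every solution. Differentiate each option and use the equation of motion:
(A) d/dt[(x')^2 + 4x^2] = 2x'x'' + 8x x' = 2x'(-4x) + 8x x' = 0
(B) d/dt[x' + x] = x'' + x' = -4x + x', not identically 0
(C) d/dt[(x')^2 - 4x^2] = 2x'x'' - 8x x' = -16x x', not identically 0
(D) d/dt[x x'] = (x')^2 + x x'' = (x')^2 - 4x^2, not identically 0

Only (A) has zero time-derivative. So the energy-like quantity (x')^2 + 4x^2 is the first integral.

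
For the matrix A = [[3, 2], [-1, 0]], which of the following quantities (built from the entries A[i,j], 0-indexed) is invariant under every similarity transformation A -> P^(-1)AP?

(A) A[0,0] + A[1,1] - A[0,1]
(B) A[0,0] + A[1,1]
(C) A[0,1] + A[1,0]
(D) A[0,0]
B

A[0,0] + A[1,1] is the trace of A. By the cyclic property of the trace, tr(P^(-1)AP) = tr(APP^(-1)) = tr(A), so it is the same for every matrix similar to A.

The other combinations are not similarity invariants. For example, take P = [[1, 1], [0, 1]] (det P = 1), so P^(-1) = [[1, -1], [0, 1]] and
B = P^(-1)AP = [[4, 6], [-1, -1]].
Evaluating each option on A and on B:
(A) A[0,0] + A[1,1] - A[0,1]: 1 for A, -3 for B -> changes
(B) A[0,0] + A[1,1]: 3 for A, 3 for B -> unchanged
(C) A[0,1] + A[1,0]: 1 for A, 5 for B -> changes
(D) A[0,0]: 3 for A, 4 for B -> changes

Only (B) A[0,0] + A[1,1] = 3 survives (and it does so for every P, not just this one), so it is the invariant.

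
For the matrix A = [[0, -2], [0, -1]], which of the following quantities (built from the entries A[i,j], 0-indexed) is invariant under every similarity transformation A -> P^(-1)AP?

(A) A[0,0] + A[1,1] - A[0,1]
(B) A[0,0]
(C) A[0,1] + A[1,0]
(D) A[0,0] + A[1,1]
D

A[0,0] + A[1,1] is the trace of A. By the cyclic property of the trace, tr(P^(-1)AP) = tr(APP^(-1)) = tr(A), so it is the same for every matrix similar to A.

The other combinations are not similarity invariants. For example, take P = [[2, 1], [1, 1]] (det P = 1), so P^(-1) = [[1, -1], [-1, 2]] and
B = P^(-1)AP = [[-1, -1], [0, 0]].
Evaluating each option on A and on B:
(A) A[0,0] + A[1,1] - A[0,1]: 1 for A, 0 for B -> changes
(B) A[0,0]: 0 for A, -1 for B -> changes
(C) A[0,1] + A[1,0]: -2 for A, -1 for B -> changes
(D) A[0,0] + A[1,1]: -1 for A, -1 for B -> unchanged

Only (D) A[0,0] + A[1,1] = -1 survives (and it does so for every P, not just this one), so it is the invariant.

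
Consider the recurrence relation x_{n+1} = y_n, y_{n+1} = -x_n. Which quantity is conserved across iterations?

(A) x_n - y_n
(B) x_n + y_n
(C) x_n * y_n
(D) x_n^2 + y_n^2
D

For the recurrence x_{n+1} = y_n, y_{n+1} = -x_n:

x_{n+1}^2 + y_{n+1}^2 = y_n^2 + (-x_n)^2 = x_n^2 + y_n^2
The sum of squares is conserved (like energy in a harmonic oscillator).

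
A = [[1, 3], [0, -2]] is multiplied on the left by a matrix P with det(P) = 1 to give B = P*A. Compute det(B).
-2

By the multiplicative property of determinants, det(B) = det(P*A) = det(P) * det(A) = det(A),
so the determinant is invariant under multiplication by any determinant-1 matrix; we just need det(A).

det(A) = (1)(-2) - (3)(0) = -2 - 0 = -2

Therefore det(B) = 1 * (-2) = -2.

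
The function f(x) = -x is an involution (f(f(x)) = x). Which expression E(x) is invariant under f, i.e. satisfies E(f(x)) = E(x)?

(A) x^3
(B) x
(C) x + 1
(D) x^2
D

Replace x by f(x) = -x in each option and simplify. As a quick numerical cross-check, also compare E(3) with E(f(3)) = E(-3).

(A) x^3  ->  (-x)^3 = -x^3; check: E(3) = 27 but E(-3) = -27.   [not invariant]
(B) x  ->  (-x) = -x; check: E(3) = 3 but E(-3) = -3.   [not invariant]
(C) x + 1  ->  (-x) + 1 = 1 - x; check: E(3) = 4 but E(-3) = -2.   [not invariant]
(D) x^2  ->  (-x)^2, which simplifies back to x^2; check: E(3) = 9, E(-3) = 9.   [invariant]

Only (D) is unchanged. E is symmetric under swapping x with f(x) = -x, which is exactly what an involution does.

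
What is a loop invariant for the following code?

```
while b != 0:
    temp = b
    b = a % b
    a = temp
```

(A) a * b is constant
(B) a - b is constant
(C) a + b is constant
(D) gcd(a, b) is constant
D

A loop invariant must hold before the first iteration and be re-established by every execution of the body.

(D) gcd(a, b) is constant: One iteration replaces (a, b) by (b, a mod b). Since a mod b = a - q*b for an integer q, any common divisor of a and b divides b and a mod b, and conversely; hence gcd(b, a mod b) = gcd(a, b). For instance (15, 11) -> (11, 4) keeps gcd = 1. At exit b = 0 and a = gcd of the original inputs.

The other options fail:
(A) a * b is constant: e.g. (a, b) = (15, 11) -> (11, 4): the product goes from 165 to 44.
(B) a - b is constant: e.g. (a, b) = (15, 11) -> (11, 4): the difference goes from 4 to 7.
(C) a + b is constant: e.g. (a, b) = (15, 11) -> (11, 4): the sum goes from 26 to 15.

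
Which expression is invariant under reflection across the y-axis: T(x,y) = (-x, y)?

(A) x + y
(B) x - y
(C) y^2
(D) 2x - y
C

The map is reflection across the y-axis: T(x,y) = (-x, y).
Substitute the transformed coordinates into each option and compare with the original:
(A) x + y  ->  (-x) + (y) = -x + y   [differs from x + y: not invariant]
(B) x - y  ->  (-x) - (y) = -x - y   [differs from x - y: not invariant]
(C) y^2  ->  (y)^2 = y^2   [equals y^2: invariant]
(D) 2x - y  ->  2(-x) - (y) = -2x - y   [differs from 2x - y: not invariant]

Only option (C), y^2, is unchanged by the transformation.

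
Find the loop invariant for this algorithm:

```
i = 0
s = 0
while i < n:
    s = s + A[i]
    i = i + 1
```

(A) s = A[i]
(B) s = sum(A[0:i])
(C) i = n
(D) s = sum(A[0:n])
B

A loop invariant must hold before the first iteration and be re-established by every execution of the body.

(B) s = sum(A[0:i]): Initially i = 0 and s = 0 = sum of the empty slice A[0:0]. If s = sum(A[0:i]) holds at the top of an iteration, the body sets s to sum(A[0:i]) + A[i] = sum(A[0:i+1]) and then i to i+1, so s = sum(A[0:i]) holds again. At exit i = n, giving s = sum(A[0:n]).

The other options fail:
(A) s = A[i]: after the first iteration s = A[0] but i = 1, so s = A[i] compares s with the wrong element (and fails in general).
(C) i = n: false initially (i = 0); it is the exit condition, not an invariant.
(D) s = sum(A[0:n]): false before the loop (s = 0, not the full sum) -- it only becomes true at exit.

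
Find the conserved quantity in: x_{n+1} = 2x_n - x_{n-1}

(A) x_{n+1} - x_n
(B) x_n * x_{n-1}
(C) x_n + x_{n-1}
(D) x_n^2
A

For the recurrence x_{n+1} = 2x_n - x_{n-1}:

If x_{n+1} = 2x_n - x_{n-1}, then:
x_{n+1} - x_n = x_n - x_{n-1}
The first difference is constant throughout the sequence.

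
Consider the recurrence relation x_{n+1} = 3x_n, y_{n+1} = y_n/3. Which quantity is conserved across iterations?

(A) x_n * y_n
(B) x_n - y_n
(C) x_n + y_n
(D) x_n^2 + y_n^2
A

For the recurrence x_{n+1} = 3x_n, y_{n+1} = y_n/3:

x_{n+1} * y_{n+1} = (3x_n) * (y_n/3) = x_n * y_n
The product is conserved.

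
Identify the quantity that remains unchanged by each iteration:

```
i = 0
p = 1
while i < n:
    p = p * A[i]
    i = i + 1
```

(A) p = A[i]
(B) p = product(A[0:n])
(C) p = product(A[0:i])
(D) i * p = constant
C

A loop invariant must hold before the first iteration and be re-established by every execution of the body.

(C) p = product(A[0:i]): Initially i = 0 and p = 1 = product of the empty slice A[0:0]. If p = product(A[0:i]) holds at the top of an iteration, the body sets p to product(A[0:i]) * A[i] = product(A[0:i+1]) and then i to i+1, so the property is restored. At exit i = n, giving p = product(A[0:n]).

The other options fail:
(A) p = A[i]: after the first iteration p = A[0] but i = 1; in general p is a product of several elements, not a single one.
(B) p = product(A[0:n]): false before the loop (p = 1, not the full product) -- it only becomes true at exit.
(D) i * p = constant: initially i * p = 0, but after one iteration it is 1 * A[0], which is nonzero in general.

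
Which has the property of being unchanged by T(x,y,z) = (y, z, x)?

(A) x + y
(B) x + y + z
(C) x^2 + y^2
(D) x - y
B

Apply T(x,y,z) = (y, z, x) to each option, i.e. replace (x, y, z) by the transformed coordinates.
Substitute the transformed coordinates into each option and compare with the original:
(A) x + y  ->  (y) + (z) = y + z   [differs from x + y: not invariant]
(B) x + y + z  ->  (y) + (z) + (x) = x + y + z   [equals x + y + z: invariant]
(C) x^2 + y^2  ->  (y)^2 + (z)^2 = y^2 + z^2   [differs from x^2 + y^2: not invariant]
(D) x - y  ->  (y) - (z) = y - z   [differs from x - y: not invariant]

Only option (B), x + y + z, is unchanged by the transformation.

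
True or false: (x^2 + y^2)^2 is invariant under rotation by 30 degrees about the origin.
True

Applying rotation by 30 degrees: x' = x*cos(30 degrees) - y*sin(30 degrees) = sqrt(3)x/2 - y/2, y' = x*sin(30 degrees) + y*cos(30 degrees) = x/2 + sqrt(3)y/2

Substituting into (x^2 + y^2)^2:
((sqrt(3)x/2 - y/2)^2 + (x/2 + sqrt(3)y/2)^2)^2
= x^4 + 2x^2y^2 + y^4 = (x^2 + y^2)^2

This equals the original expression (x^2 + y^2)^2, so it IS invariant.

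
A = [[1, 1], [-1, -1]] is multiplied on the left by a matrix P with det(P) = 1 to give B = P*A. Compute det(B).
0

By the multiplicative property of determinants, det(B) = det(P*A) = det(P) * det(A) = det(A),
so the determinant is invariant under multiplication by any determinant-1 matrix; we just need det(A).

det(A) = (1)(-1) - (1)(-1) = -1 - (-1) = 0

Therefore det(B) = 1 * 0 = 0.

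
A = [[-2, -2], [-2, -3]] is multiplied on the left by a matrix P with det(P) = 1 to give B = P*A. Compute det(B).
2

By the multiplicative property of determinants, det(B) = det(P*A) = det(P) * det(A) = det(A),
so the determinant is invariant under multiplication by any determinant-1 matrix; we just need det(A).

det(A) = (-2)(-3) - (-2)(-2) = 6 - 4 = 2

Therefore det(B) = 1 * 2 = 2.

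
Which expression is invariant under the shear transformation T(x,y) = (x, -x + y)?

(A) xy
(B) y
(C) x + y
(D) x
D

Under the shear T(x,y) = (x, -x + y):
Substitute the transformed coordinates into each option and compare with the original:
(A) xy  ->  (x)(-x + y) = -x^2 + xy   [differs from xy: not invariant]
(B) y  ->  (-x + y) = -x + y   [differs from y: not invariant]
(C) x + y  ->  (x) + (-x + y) = y   [differs from x + y: not invariant]
(D) x  ->  (x) = x   [equals x: invariant]

Only option (D), x, is unchanged by the transformation.
A vertical shear moves points parallel to the y-axis, so the x-coordinate (and any function of x alone) is unchanged.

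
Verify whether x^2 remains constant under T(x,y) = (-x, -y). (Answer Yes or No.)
Yes

Substitute T(x,y) = (-x, -y) into the expression and compare with the original.

Original: x^2
After applying T: (-x)^2 = x^2

This is identical to the original x^2, so the expression is invariant.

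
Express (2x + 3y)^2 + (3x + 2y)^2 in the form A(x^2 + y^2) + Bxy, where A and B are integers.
13(x^2 + y^2) + 24xy

Expanding: (2x + 3y)^2 = 4x^2 + 12xy + 9y^2
(3x + 2y)^2 = 9x^2 + 12xy + 4y^2
Sum = (4+9)(x^2+y^2) + 24xy = 13(x^2 + y^2) + 24xy
This is symmetric in x and y.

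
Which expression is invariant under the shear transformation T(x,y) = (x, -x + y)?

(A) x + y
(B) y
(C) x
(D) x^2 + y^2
C

Under the shear T(x,y) = (x, -x + y):
Substitute the transformed coordinates into each option and compare with the original:
(A) x + y  ->  (x) + (-x + y) = y   [differs from x + y: not invariant]
(B) y  ->  (-x + y) = -x + y   [differs from y: not invariant]
(C) x  ->  (x) = x   [equals x: invariant]
(D) x^2 + y^2  ->  (x)^2 + (-x + y)^2 = 2x^2 - 2xy + y^2   [differs from x^2 + y^2: not invariant]

Only option (C), x, is unchanged by the transformation.
A vertical shear moves points parallel to the y-axis, so the x-coordinate (and any function of x alone) is unchanged.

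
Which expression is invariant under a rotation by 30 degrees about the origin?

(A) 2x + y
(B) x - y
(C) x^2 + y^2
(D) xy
C

A rotation by 30 degrees sends (x, y) to (sqrt(3)x/2 - y/2, x/2 + sqrt(3)y/2).
Substitute the transformed coordinates into each option and compare with the original:
(A) 2x + y  ->  2(sqrt(3)x/2 - y/2) + (x/2 + sqrt(3)y/2) = x/2 + sqrt(3)x - y + sqrt(3)y/2   [differs from 2x + y: not invariant]
(B) x - y  ->  (sqrt(3)x/2 - y/2) - (x/2 + sqrt(3)y/2) = -x/2 + sqrt(3)x/2 - sqrt(3)y/2 - y/2   [differs from x - y: not invariant]
(C) x^2 + y^2  ->  (sqrt(3)x/2 - y/2)^2 + (x/2 + sqrt(3)y/2)^2 = x^2 + y^2   [equals x^2 + y^2: invariant]
(D) xy  ->  (sqrt(3)x/2 - y/2)(x/2 + sqrt(3)y/2) = sqrt(3)x^2/4 + xy/2 - sqrt(3)y^2/4   [differs from xy: not invariant]

Only option (C), x^2 + y^2, is unchanged by the transformation.
Geometrically, x^2 + y^2 is the squared distance from the origin, which every rotation about the origin preserves.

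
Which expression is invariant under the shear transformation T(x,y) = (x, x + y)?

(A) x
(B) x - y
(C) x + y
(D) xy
A

Under the shear T(x,y) = (x, x + y):
Substitute the transformed coordinates into each option and compare with the original:
(A) x  ->  (x) = x   [equals x: invariant]
(B) x - y  ->  (x) - (x + y) = -y   [differs from x - y: not invariant]
(C) x + y  ->  (x) + (x + y) = 2x + y   [differs from x + y: not invariant]
(D) xy  ->  (x)(x + y) = x^2 + xy   [differs from xy: not invariant]

Only option (A), x, is unchanged by the transformation.
A vertical shear moves points parallel to the y-axis, so the x-coordinate (and any function of x alone) is unchanged.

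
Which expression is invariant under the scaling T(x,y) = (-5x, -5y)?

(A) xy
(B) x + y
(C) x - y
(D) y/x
D

Under the uniform scaling T(x,y) = (-5x, -5y):
Substitute the transformed coordinates into each option and compare with the original:
(A) xy  ->  (-5x)(-5y) = 25xy   [differs from xy: not invariant]
(B) x + y  ->  (-5x) + (-5y) = -5x - 5y   [differs from x + y: not invariant]
(C) x - y  ->  (-5x) - (-5y) = -5x + 5y   [differs from x - y: not invariant]
(D) y/x  ->  (-5y)/(-5x) = y/x   [equals y/x: invariant]

Only option (D), y/x, is unchanged by the transformation.
The common factor -5 cancels in a ratio of coordinates, while sums, products and sums of squares pick up factors of -5 or 25.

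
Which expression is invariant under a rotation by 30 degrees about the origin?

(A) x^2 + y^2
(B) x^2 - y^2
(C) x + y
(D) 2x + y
A

A rotation by 30 degrees sends (x, y) to (sqrt(3)x/2 - y/2, x/2 + sqrt(3)y/2).
Substitute the transformed coordinates into each option and compare with the original:
(A) x^2 + y^2  ->  (sqrt(3)x/2 - y/2)^2 + (x/2 + sqrt(3)y/2)^2 = x^2 + y^2   [equals x^2 + y^2: invariant]
(B) x^2 - y^2  ->  (sqrt(3)x/2 - y/2)^2 - (x/2 + sqrt(3)y/2)^2 = x^2/2 - sqrt(3)xy - y^2/2   [differs from x^2 - y^2: not invariant]
(C) x + y  ->  (sqrt(3)x/2 - y/2) + (x/2 + sqrt(3)y/2) = x/2 + sqrt(3)x/2 - y/2 + sqrt(3)y/2   [differs from x + y: not invariant]
(D) 2x + y  ->  2(sqrt(3)x/2 - y/2) + (x/2 + sqrt(3)y/2) = x/2 + sqrt(3)x - y + sqrt(3)y/2   [differs from 2x + y: not invariant]

Only option (A), x^2 + y^2, is unchanged by the transformation.
Geometrically, x^2 + y^2 is the squared distance from the origin, which every rotation about the origin preserves.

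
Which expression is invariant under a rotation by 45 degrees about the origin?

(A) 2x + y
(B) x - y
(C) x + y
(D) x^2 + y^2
D

A rotation by 45 degrees sends (x, y) to (sqrt(2)x/2 - sqrt(2)y/2, sqrt(2)x/2 + sqrt(2)y/2).
Substitute the transformed coordinates into each option and compare with the original:
(A) 2x + y  ->  2(sqrt(2)x/2 - sqrt(2)y/2) + (sqrt(2)x/2 + sqrt(2)y/2) = 3sqrt(2)x/2 - sqrt(2)y/2   [differs from 2x + y: not invariant]
(B) x - y  ->  (sqrt(2)x/2 - sqrt(2)y/2) - (sqrt(2)x/2 + sqrt(2)y/2) = -sqrt(2)y   [differs from x - y: not invariant]
(C) x + y  ->  (sqrt(2)x/2 - sqrt(2)y/2) + (sqrt(2)x/2 + sqrt(2)y/2) = sqrt(2)x   [differs from x + y: not invariant]
(D) x^2 + y^2  ->  (sqrt(2)x/2 - sqrt(2)y/2)^2 + (sqrt(2)x/2 + sqrt(2)y/2)^2 = x^2 + y^2   [equals x^2 + y^2: invariant]

Only option (D), x^2 + y^2, is unchanged by the transformation.
Geometrically, x^2 + y^2 is the squared distance from the origin, which every rotation about the origin preserves.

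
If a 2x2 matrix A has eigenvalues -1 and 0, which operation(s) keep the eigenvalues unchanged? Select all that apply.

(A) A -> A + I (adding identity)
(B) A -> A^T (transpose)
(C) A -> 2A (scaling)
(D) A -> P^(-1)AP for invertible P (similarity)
B and D

Eigenvalues are preserved by:
1. Similarity transformations: A -> P^(-1)AP (same characteristic polynomial)
2. Transpose: A^T has the same eigenvalues as A

Eigenvalues are NOT preserved by:
- Adding identity: eigenvalues become -1+1, 0+1
- Scaling: eigenvalues become -2, 0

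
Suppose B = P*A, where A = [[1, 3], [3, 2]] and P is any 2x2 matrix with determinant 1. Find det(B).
-7

By the multiplicative property of determinants, det(B) = det(P*A) = det(P) * det(A) = det(A),
so the determinant is invariant under multiplication by any determinant-1 matrix; we just need det(A).

det(A) = (1)(2) - (3)(3) = 2 - 9 = -7

Therefore det(B) = 1 * (-7) = -7.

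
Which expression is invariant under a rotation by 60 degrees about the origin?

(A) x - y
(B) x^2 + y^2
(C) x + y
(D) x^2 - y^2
B

A rotation by 60 degrees sends (x, y) to (x/2 - sqrt(3)y/2, sqrt(3)x/2 + y/2).
Substitute the transformed coordinates into each option and compare with the original:
(A) x - y  ->  (x/2 - sqrt(3)y/2) - (sqrt(3)x/2 + y/2) = -sqrt(3)x/2 + x/2 - sqrt(3)y/2 - y/2   [differs from x - y: not invariant]
(B) x^2 + y^2  ->  (x/2 - sqrt(3)y/2)^2 + (sqrt(3)x/2 + y/2)^2 = x^2 + y^2   [equals x^2 + y^2: invariant]
(C) x + y  ->  (x/2 - sqrt(3)y/2) + (sqrt(3)x/2 + y/2) = x/2 + sqrt(3)x/2 - sqrt(3)y/2 + y/2   [differs from x + y: not invariant]
(D) x^2 - y^2  ->  (x/2 - sqrt(3)y/2)^2 - (sqrt(3)x/2 + y/2)^2 = -x^2/2 - sqrt(3)xy + y^2/2   [differs from x^2 - y^2: not invariant]

Only option (B), x^2 + y^2, is unchanged by the transformation.
Geometrically, x^2 + y^2 is the squared distance from the origin, which every rotation about the origin preserves.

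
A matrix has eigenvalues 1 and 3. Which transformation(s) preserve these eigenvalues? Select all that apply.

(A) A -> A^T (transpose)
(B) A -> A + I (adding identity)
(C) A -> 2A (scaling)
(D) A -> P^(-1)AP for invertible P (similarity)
A and D

Eigenvalues are preserved by:
1. Similarity transformations: A -> P^(-1)AP (same characteristic polynomial)
2. Transpose: A^T has the same eigenvalues as A

Eigenvalues are NOT preserved by:
- Adding identity: eigenvalues become 1+1, 3+1
- Scaling: eigenvalues become 2, 6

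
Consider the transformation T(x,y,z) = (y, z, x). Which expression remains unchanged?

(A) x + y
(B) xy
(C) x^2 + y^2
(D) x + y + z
D

Apply T(x,y,z) = (y, z, x) to each option, i.e. replace (x, y, z) by the transformed coordinates.
Substitute the transformed coordinates into each option and compare with the original:
(A) x + y  ->  (y) + (z) = y + z   [differs from x + y: not invariant]
(B) xy  ->  (y)(z) = yz   [differs from xy: not invariant]
(C) x^2 + y^2  ->  (y)^2 + (z)^2 = y^2 + z^2   [differs from x^2 + y^2: not invariant]
(D) x + y + z  ->  (y) + (z) + (x) = x + y + z   [equals x + y + z: invariant]

Only option (D), x + y + z, is unchanged by the transformation.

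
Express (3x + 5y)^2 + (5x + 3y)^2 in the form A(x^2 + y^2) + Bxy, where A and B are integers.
34(x^2 + y^2) + 60xy

Expanding: (3x + 5y)^2 = 9x^2 + 30xy + 25y^2
(5x + 3y)^2 = 25x^2 + 30xy + 9y^2
Sum = (9+25)(x^2+y^2) + 60xy = 34(x^2 + y^2) + 60xy
This is symmetric in x and y.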